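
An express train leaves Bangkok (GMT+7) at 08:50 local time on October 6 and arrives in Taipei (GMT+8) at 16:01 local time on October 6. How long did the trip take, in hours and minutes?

6 hours 11 minutes

Departure in UTC: 08:50 − 7:00 = 01:50 on Oct 6.
Arrival in UTC: 16:01 − 8:00 = 08:01 on Oct 6.
Elapsed = 08:01 − 01:50 = 6 hours 11 minutes.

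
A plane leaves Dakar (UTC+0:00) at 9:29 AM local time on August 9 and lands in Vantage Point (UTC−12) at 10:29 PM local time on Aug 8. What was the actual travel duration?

Departure is already UTC: 9:29 AM on Aug 9.
Arrival in UTC: 10:29 PM + 12:00 = 10:29 AM on Aug 9.
Elapsed = 10:29 AM − 9:29 AM = 1 hour.

1 hour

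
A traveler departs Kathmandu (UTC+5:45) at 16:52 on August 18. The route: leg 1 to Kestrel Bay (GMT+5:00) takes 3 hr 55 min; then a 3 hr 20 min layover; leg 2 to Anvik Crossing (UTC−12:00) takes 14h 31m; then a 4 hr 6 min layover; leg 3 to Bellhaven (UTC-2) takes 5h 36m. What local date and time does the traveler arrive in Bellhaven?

16:35 on August 19

Convert departure to UTC: 16:52 − 5:45 = 11:07 UTC on Aug 18.
Add 3 hours 55 minutes leg 1 → 15:02 UTC.
Add 3 hours 20 minutes layover in Kestrel Bay → 18:22 UTC.
Add 14 hours 31 minutes leg 2 → 08:53 UTC (Aug 19).
Add 4 hours and 6 minutes layover in Anvik Crossing → 12:59 UTC.
Add 5 hours and 36 minutes leg 3 → 18:35 UTC.
Bellhaven is UTC−2:00, so local arrival = 18:35 − 2:00 = 16:35 on Aug 19.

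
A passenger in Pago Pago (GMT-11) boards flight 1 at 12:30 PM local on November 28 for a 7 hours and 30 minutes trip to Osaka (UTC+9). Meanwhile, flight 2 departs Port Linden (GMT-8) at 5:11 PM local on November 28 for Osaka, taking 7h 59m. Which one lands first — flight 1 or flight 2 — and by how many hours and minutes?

Flight 1 in UTC: 12:30 PM + 11:00 = 11:30 PM on Nov 28.
+7 hours 30 minutes → arrive 7:00 AM UTC on Nov 29.
Flight 2 in UTC: 5:11 PM + 8:00 = 1:11 AM on Nov 29.
+7 hours 59 minutes → arrive 9:10 AM UTC on Nov 29.
Flight 1 lands earlier by 2 hours 10 minutes.

the first, by 2 hours 10 minutes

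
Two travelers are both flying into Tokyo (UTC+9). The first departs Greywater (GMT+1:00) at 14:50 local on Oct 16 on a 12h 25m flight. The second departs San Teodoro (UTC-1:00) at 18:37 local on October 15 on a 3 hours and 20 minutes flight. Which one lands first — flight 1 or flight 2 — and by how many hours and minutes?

the second, by 27 hours 18 minutes

Flight 1 in UTC: 14:50 − 1:00 = 13:50 on Oct 16.
+12 hours and 25 minutes → arrive 02:15 UTC on Oct 17.
Flight 2 in UTC: 18:37 + 1:00 = 19:37 on Oct 15.
+3 hours 20 minutes → arrive 22:57 UTC on Oct 15.
Flight 2 lands earlier by 27 hours 18 minutes.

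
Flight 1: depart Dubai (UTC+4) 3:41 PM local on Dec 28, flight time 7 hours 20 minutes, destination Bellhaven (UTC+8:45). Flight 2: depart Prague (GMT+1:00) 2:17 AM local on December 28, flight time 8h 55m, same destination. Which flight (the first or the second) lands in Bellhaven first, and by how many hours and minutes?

the second, by 8 hours 49 minutes

Flight 1 in UTC: 3:41 PM − 4:00 = 11:41 AM on Dec 28.
+7 hours 20 minutes → arrive 7:01 PM UTC on Dec 28.
Flight 2 in UTC: 2:17 AM − 1:00 = 1:17 AM on Dec 28.
+8 hours 55 minutes → arrive 10:12 AM UTC on Dec 28.
Flight 2 lands earlier by 8 hours 49 minutes.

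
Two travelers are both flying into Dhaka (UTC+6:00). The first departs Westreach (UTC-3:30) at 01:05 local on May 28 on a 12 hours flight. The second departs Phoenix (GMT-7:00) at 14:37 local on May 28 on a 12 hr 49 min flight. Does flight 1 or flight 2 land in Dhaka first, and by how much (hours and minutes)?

Flight 1 in UTC: 01:05 + 3:30 = 04:35 on May 28.
+12 hours → arrive 16:35 UTC on May 28.
Flight 2 in UTC: 14:37 + 7:00 = 21:37 on May 28.
+12 hours and 49 minutes → arrive 10:26 UTC on May 29.
Flight 1 lands earlier by 17 hours 51 minutes.

the first, by 17 hours 51 minutes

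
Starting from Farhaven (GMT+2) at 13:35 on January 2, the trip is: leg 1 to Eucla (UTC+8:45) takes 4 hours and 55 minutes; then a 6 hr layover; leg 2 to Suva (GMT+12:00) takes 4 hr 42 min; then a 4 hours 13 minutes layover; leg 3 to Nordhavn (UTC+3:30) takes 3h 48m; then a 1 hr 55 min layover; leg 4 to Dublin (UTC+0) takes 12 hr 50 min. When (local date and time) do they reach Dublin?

01:58 on January 4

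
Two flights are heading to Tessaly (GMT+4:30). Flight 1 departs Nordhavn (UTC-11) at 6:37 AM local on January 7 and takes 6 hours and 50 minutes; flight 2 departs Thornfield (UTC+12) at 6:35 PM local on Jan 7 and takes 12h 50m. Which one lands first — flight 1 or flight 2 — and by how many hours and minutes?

the second, by 5 hours 2 minutes

Flight 1 in UTC: 6:37 AM + 11:00 = 5:37 PM on Jan 7.
+6 hours and 50 minutes → arrive 12:27 AM UTC on Jan 8.
Flight 2 in UTC: 6:35 PM − 12:00 = 6:35 AM on Jan 7.
+12 hours and 50 minutes → arrive 7:25 PM UTC on Jan 7.
Flight 2 lands earlier by 5 hours 2 minutes.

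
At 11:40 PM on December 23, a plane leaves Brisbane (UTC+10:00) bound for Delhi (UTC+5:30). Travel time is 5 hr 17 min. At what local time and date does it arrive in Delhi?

12:27 AM on December 24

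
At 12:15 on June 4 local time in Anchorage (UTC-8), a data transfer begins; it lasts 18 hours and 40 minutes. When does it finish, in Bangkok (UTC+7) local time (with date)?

21:55 on June 5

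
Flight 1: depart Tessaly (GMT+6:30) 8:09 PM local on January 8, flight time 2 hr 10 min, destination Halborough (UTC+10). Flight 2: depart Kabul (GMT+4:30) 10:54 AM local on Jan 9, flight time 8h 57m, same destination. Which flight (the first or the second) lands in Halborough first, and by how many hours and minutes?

the first, by 23 hours 32 minutes

Flight 1 in UTC: 8:09 PM − 6:30 = 1:39 PM on Jan 8.
+2 hours 10 minutes → arrive 3:49 PM UTC on Jan 8.
Flight 2 in UTC: 10:54 AM − 4:30 = 6:24 AM on Jan 9.
+8 hours 57 minutes → arrive 3:21 PM UTC on Jan 9.
Flight 1 lands earlier by 23 hours 32 minutes.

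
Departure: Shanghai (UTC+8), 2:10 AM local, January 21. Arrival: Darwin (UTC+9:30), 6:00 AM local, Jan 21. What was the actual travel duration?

Departure in UTC: 2:10 AM − 8:00 = 6:10 PM on Jan 20.
Arrival in UTC: 6:00 AM − 9:30 = 8:30 PM on Jan 20.
Elapsed = 8:30 PM − 6:10 PM = 2 hours 20 minutes.

2 hours 20 minutes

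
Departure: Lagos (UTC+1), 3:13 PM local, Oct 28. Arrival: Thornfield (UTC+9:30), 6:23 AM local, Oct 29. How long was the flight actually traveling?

6 hours 40 minutes

Departure in UTC: 3:13 PM − 1:00 = 2:13 PM on Oct 28.
Arrival in UTC: 6:23 AM − 9:30 = 8:53 PM on Oct 28.
Elapsed = 8:53 PM − 2:13 PM = 6 hours 40 minutes.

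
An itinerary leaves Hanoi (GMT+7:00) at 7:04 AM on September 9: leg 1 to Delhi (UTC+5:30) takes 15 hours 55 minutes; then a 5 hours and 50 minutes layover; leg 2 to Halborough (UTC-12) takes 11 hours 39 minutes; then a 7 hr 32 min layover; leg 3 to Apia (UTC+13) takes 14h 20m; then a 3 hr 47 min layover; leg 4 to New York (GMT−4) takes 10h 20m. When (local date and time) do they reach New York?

Convert departure to UTC: 7:04 AM − 7:00 = 12:04 AM UTC on Sep 9.
Add 15 hours and 55 minutes leg 1 → 3:59 PM UTC.
Add 5 hours and 50 minutes layover in Delhi → 9:49 PM UTC.
Add 11 hours 39 minutes leg 2 → 9:28 AM UTC (Sep 10).
Add 7 hours 32 minutes layover in Halborough → 5:00 PM UTC.
Add 14 hours 20 minutes leg 3 → 7:20 AM UTC (Sep 11).
Add 3 hours and 47 minutes layover in Apia → 11:07 AM UTC.
Add 10 hours and 20 minutes leg 4 → 9:27 PM UTC.
New York is UTC−4:00, so local arrival = 9:27 PM − 4:00 = 5:27 PM on Sep 11.

5:27 PM on September 11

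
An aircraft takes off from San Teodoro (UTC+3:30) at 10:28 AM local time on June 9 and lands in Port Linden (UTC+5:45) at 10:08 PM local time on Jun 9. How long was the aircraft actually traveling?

9 hours 25 minutes

Departure in UTC: 10:28 AM − 3:30 = 6:58 AM on Jun 9.
Arrival in UTC: 10:08 PM − 5:45 = 4:23 PM on Jun 9.
Elapsed = 4:23 PM − 6:58 AM = 9 hours 25 minutes.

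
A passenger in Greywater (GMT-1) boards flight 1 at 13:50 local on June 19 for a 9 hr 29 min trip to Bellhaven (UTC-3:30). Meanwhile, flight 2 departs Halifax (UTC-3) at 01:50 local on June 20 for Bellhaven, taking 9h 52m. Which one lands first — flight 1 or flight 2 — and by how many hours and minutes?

the first, by 14 hours 23 minutes

Flight 1 in UTC: 13:50 + 1:00 = 14:50 on Jun 19.
+9 hours and 29 minutes → arrive 00:19 UTC on Jun 20.
Flight 2 in UTC: 01:50 + 3:00 = 04:50 on Jun 20.
+9 hours 52 minutes → arrive 14:42 UTC on Jun 20.
Flight 1 lands earlier by 14 hours 23 minutes.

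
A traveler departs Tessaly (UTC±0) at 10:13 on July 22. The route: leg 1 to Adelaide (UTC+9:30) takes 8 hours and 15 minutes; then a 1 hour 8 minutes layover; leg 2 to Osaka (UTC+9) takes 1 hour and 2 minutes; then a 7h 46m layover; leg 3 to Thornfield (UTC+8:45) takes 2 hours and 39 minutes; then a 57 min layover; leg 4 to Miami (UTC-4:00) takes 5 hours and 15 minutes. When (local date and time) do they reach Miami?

Tessaly is at UTC+0, so departure is already 10:13 UTC on Jul 22.
Add 8 hours and 15 minutes leg 1 → 18:28 UTC.
Add 1 hour 8 minutes layover in Adelaide → 19:36 UTC.
Add 1 hour 2 minutes leg 2 → 20:38 UTC.
Add 7 hours 46 minutes layover in Osaka → 04:24 UTC (Jul 23).
Add 2 hours and 39 minutes leg 3 → 07:03 UTC.
Add 57 minutes layover in Thornfield → 08:00 UTC.
Add 5 hours and 15 minutes leg 4 → 13:15 UTC.
Miami is UTC−4:00, so local arrival = 13:15 − 4:00 = 09:15 on Jul 23.

09:15 on Jul 23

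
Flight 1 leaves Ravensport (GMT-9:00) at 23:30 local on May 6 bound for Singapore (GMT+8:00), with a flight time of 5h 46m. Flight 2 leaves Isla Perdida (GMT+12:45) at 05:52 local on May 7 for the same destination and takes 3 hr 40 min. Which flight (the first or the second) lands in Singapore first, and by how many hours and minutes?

the second, by 17 hours 29 minutes

Flight 1 in UTC: 23:30 + 9:00 = 08:30 on May 7.
+5 hours 46 minutes → arrive 14:16 UTC on May 7.
Flight 2 in UTC: 05:52 − 12:45 = 17:07 on May 6.
+3 hours and 40 minutes → arrive 20:47 UTC on May 6.
Flight 2 lands earlier by 17 hours 29 minutes.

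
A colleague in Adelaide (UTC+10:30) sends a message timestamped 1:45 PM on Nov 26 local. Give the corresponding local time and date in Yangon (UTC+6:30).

9:45 AM on Nov 26

Yangon is 4:00 behind Adelaide.
Shift by the zone difference: 1:45 PM − 4:00 = 9:45 AM on Nov 26 in Yangon.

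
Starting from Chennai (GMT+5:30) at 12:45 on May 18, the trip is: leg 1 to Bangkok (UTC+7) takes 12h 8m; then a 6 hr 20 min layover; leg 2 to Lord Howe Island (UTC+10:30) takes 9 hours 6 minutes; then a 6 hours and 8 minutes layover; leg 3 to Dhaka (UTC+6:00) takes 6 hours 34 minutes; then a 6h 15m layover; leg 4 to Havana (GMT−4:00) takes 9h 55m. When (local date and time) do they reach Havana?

11:41 on May 20

Convert departure to UTC: 12:45 − 5:30 = 07:15 UTC on May 18.
Add 12 hours and 8 minutes leg 1 → 19:23 UTC.
Add 6 hours and 20 minutes layover in Bangkok → 01:43 UTC (May 19).
Add 9 hours 6 minutes leg 2 → 10:49 UTC.
Add 6 hours 8 minutes layover in Lord Howe Island → 16:57 UTC.
Add 6 hours and 34 minutes leg 3 → 23:31 UTC.
Add 6 hours 15 minutes layover in Dhaka → 05:46 UTC (May 20).
Add 9 hours 55 minutes leg 4 → 15:41 UTC.
Havana is UTC−4:00, so local arrival = 15:41 − 4:00 = 11:41 on May 20.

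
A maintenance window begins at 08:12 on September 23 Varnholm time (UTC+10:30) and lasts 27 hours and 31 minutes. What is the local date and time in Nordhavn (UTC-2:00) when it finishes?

23:13 on Sep 23

Convert start to UTC: 08:12 − 10:30 = 21:42 UTC on Sep 22.
Add 27 hours and 31 minutes duration → 01:13 UTC (Sep 24).
Nordhavn is UTC−2:00, so local end time = 01:13 − 2:00 = 23:13 on Sep 23.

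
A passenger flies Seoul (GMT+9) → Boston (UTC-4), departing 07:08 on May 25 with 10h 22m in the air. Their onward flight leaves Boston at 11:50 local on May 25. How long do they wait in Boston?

7 hours 20 minutes

Convert departure to UTC: 07:08 − 9:00 = 22:08 UTC on May 24.
Add 10 hours 22 minutes flight time → 08:30 UTC (May 25).
Boston is UTC−4:00, so local arrival = 08:30 − 4:00 = 04:30 on May 25.
Layover = 11:50 − 04:30 = 7 hours 20 minutes.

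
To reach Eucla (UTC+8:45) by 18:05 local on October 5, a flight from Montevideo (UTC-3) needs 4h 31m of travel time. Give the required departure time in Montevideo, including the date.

01:49 on October 5

Target arrival in UTC: 18:05 − 8:45 = 09:20 on Oct 5.
Subtract 4 hours and 31 minutes → departure 04:49 UTC on Oct 5.
Montevideo is UTC−3:00: 04:49 − 3:00 = 01:49 on Oct 5.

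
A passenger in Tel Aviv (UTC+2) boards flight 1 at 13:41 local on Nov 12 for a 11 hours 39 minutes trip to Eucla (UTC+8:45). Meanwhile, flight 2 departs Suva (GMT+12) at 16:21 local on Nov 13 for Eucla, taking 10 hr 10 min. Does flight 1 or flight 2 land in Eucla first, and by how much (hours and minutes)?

the first, by 15 hours 11 minutes

Flight 1 in UTC: 13:41 − 2:00 = 11:41 on Nov 12.
+11 hours and 39 minutes → arrive 23:20 UTC on Nov 12.
Flight 2 in UTC: 16:21 − 12:00 = 04:21 on Nov 13.
+10 hours 10 minutes → arrive 14:31 UTC on Nov 13.
Flight 1 lands earlier by 15 hours 11 minutes.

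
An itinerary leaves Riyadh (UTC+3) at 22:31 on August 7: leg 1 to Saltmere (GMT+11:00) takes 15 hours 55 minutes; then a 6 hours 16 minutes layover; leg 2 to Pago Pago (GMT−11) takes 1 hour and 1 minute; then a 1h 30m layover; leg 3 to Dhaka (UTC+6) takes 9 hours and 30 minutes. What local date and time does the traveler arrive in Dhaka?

11:43 on August 9

Convert departure to UTC: 22:31 − 3:00 = 19:31 UTC on Aug 7.
Add 15 hours and 55 minutes leg 1 → 11:26 UTC (Aug 8).
Add 6 hours and 16 minutes layover in Saltmere → 17:42 UTC.
Add 1 hour 1 minute leg 2 → 18:43 UTC.
Add 1 hour 30 minutes layover in Pago Pago → 20:13 UTC.
Add 9 hours and 30 minutes leg 3 → 05:43 UTC (Aug 9).
Dhaka is UTC+6:00, so local arrival = 05:43 + 6:00 = 11:43 on Aug 9.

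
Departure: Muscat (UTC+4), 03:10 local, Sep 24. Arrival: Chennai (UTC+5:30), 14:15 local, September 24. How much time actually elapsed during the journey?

9 hours 35 minutes

Departure in UTC: 03:10 − 4:00 = 23:10 on Sep 23.
Arrival in UTC: 14:15 − 5:30 = 08:45 on Sep 24.
Elapsed = 08:45 − 23:10 (+1 day) = 9 hours 35 minutes.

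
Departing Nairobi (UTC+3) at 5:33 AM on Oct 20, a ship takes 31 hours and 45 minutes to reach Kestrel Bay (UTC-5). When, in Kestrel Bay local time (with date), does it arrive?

Convert departure to UTC: 5:33 AM − 3:00 = 2:33 AM UTC on Oct 20.
Add 31 hours 45 minutes travel time → 10:18 AM UTC (Oct 21).
Kestrel Bay is UTC−5:00, so local arrival = 10:18 AM − 5:00 = 5:18 AM on Oct 21.

5:18 AM on October 21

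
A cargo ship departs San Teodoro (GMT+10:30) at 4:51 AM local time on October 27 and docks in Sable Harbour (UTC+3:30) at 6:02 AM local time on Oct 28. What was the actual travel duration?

32 hours 11 minutes

Departure in UTC: 4:51 AM − 10:30 = 6:21 PM on Oct 26.
Arrival in UTC: 6:02 AM − 3:30 = 2:32 AM on Oct 28.
Elapsed = 2:32 AM − 6:21 PM (+2 days) = 32 hours 11 minutes.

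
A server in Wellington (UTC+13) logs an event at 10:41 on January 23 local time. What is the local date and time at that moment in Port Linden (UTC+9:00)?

06:41 on January 23

In UTC: 10:41 − 13:00 = 21:41 on Jan 22.
Port Linden is UTC+9:00: 21:41 + 9:00 = 06:41 on Jan 23.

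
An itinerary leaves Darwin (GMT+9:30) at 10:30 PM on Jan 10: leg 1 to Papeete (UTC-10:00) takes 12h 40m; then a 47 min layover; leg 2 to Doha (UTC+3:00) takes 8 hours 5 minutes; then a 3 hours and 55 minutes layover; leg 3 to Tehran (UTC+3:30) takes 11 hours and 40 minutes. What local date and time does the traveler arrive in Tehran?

5:37 AM on January 12

Convert departure to UTC: 10:30 PM − 9:30 = 1:00 PM UTC on Jan 10.
Add 12 hours 40 minutes leg 1 → 1:40 AM UTC (Jan 11).
Add 47 minutes layover in Papeete → 2:27 AM UTC.
Add 8 hours and 5 minutes leg 2 → 10:32 AM UTC.
Add 3 hours 55 minutes layover in Doha → 2:27 PM UTC.
Add 11 hours 40 minutes leg 3 → 2:07 AM UTC (Jan 12).
Tehran is UTC+3:30, so local arrival = 2:07 AM + 3:30 = 5:37 AM on Jan 12.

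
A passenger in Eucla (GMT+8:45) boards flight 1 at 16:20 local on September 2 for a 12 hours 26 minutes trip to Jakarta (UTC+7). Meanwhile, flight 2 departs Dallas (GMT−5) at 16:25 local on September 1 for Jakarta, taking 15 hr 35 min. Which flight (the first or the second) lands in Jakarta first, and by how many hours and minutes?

Flight 1 in UTC: 16:20 − 8:45 = 07:35 on Sep 2.
+12 hours 26 minutes → arrive 20:01 UTC on Sep 2.
Flight 2 in UTC: 16:25 + 5:00 = 21:25 on Sep 1.
+15 hours 35 minutes → arrive 13:00 UTC on Sep 2.
Flight 2 lands earlier by 7 hours 1 minute.

the second, by 7 hours 1 minute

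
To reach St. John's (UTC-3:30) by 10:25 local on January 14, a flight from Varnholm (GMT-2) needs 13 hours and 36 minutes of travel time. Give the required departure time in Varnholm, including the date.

22:19 on Jan 13

Target arrival in UTC: 10:25 + 3:30 = 13:55 on Jan 14.
Subtract 13 hours and 36 minutes → departure 00:19 UTC on Jan 14.
Varnholm is UTC−2:00: 00:19 − 2:00 = 22:19 on Jan 13.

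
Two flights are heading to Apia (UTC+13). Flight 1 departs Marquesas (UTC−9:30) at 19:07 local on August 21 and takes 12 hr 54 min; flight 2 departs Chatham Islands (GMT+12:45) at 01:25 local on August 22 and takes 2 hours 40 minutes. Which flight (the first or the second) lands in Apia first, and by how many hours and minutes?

the second, by 26 hours 11 minutes

Flight 1 in UTC: 19:07 + 9:30 = 04:37 on Aug 22.
+12 hours and 54 minutes → arrive 17:31 UTC on Aug 22.
Flight 2 in UTC: 01:25 − 12:45 = 12:40 on Aug 21.
+2 hours and 40 minutes → arrive 15:20 UTC on Aug 21.
Flight 2 lands earlier by 26 hours 11 minutes.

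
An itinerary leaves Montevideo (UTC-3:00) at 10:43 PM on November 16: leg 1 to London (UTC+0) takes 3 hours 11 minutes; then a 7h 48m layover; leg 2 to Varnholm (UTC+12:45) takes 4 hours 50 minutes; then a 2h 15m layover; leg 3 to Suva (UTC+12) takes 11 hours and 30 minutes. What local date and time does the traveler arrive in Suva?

7:17 PM on November 18

Convert departure to UTC: 10:43 PM + 3:00 = 1:43 AM UTC on Nov 17.
Add 3 hours 11 minutes leg 1 → 4:54 AM UTC.
Add 7 hours and 48 minutes layover in London → 12:42 PM UTC.
Add 4 hours and 50 minutes leg 2 → 5:32 PM UTC.
Add 2 hours and 15 minutes layover in Varnholm → 7:47 PM UTC.
Add 11 hours 30 minutes leg 3 → 7:17 AM UTC (Nov 18).
Suva is UTC+12:00, so local arrival = 7:17 AM + 12:00 = 7:17 PM on Nov 18.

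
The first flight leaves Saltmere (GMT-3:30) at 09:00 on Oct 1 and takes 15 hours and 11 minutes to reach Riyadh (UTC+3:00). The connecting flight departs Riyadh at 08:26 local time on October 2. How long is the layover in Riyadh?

1 hour 45 minutes

Convert departure to UTC: 09:00 + 3:30 = 12:30 UTC on Oct 1.
Add 15 hours and 11 minutes flight time → 03:41 UTC (Oct 2).
Riyadh is UTC+3:00, so local arrival = 03:41 + 3:00 = 06:41 on Oct 2.
Layover = 08:26 − 06:41 = 1 hour 45 minutes.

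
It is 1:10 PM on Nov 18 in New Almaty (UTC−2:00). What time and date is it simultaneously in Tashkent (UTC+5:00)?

8:10 PM on Nov 18

In UTC: 1:10 PM + 2:00 = 3:10 PM on Nov 18.
Tashkent is UTC+5:00: 3:10 PM + 5:00 = 8:10 PM on Nov 18.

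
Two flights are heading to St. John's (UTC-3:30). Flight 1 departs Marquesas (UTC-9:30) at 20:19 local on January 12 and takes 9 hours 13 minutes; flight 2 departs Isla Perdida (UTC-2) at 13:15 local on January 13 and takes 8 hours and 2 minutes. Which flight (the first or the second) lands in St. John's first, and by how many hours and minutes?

Flight 1 in UTC: 20:19 + 9:30 = 05:49 on Jan 13.
+9 hours and 13 minutes → arrive 15:02 UTC on Jan 13.
Flight 2 in UTC: 13:15 + 2:00 = 15:15 on Jan 13.
+8 hours and 2 minutes → arrive 23:17 UTC on Jan 13.
Flight 1 lands earlier by 8 hours 15 minutes.

the first, by 8 hours 15 minutes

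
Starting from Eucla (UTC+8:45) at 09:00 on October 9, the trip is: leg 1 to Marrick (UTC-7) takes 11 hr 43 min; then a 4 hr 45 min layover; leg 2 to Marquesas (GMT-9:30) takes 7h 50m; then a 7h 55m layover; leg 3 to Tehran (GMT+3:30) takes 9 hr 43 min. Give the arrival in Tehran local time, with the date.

21:41 on October 10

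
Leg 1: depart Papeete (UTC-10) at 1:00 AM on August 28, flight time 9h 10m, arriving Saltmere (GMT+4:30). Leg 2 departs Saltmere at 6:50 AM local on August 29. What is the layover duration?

6 hours 10 minutes

Convert departure to UTC: 1:00 AM + 10:00 = 11:00 AM UTC on Aug 28.
Add 9 hours 10 minutes flight time → 8:10 PM UTC.
Saltmere is UTC+4:30, so local arrival = 8:10 PM + 4:30 = 12:40 AM on Aug 29.
Layover = 6:50 AM − 12:40 AM = 6 hours 10 minutes.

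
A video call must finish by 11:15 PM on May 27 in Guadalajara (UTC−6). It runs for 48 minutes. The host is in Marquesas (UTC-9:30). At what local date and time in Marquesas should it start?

6:57 PM on May 27

Target end time in UTC: 11:15 PM + 6:00 = 5:15 AM on May 28.
Subtract 48 minutes → start 4:27 AM UTC on May 28.
Marquesas is UTC−9:30: 4:27 AM − 9:30 = 6:57 PM on May 27.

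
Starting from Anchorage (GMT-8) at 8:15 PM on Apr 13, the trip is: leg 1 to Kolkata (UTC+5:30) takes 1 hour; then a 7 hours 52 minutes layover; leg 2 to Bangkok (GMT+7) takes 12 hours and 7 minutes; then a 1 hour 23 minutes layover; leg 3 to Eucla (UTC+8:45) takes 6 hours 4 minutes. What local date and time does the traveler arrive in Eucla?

5:26 PM on Apr 15

Convert departure to UTC: 8:15 PM + 8:00 = 4:15 AM UTC on Apr 14.
Add 1 hour leg 1 → 5:15 AM UTC.
Add 7 hours and 52 minutes layover in Kolkata → 1:07 PM UTC.
Add 12 hours and 7 minutes leg 2 → 1:14 AM UTC (Apr 15).
Add 1 hour and 23 minutes layover in Bangkok → 2:37 AM UTC.
Add 6 hours and 4 minutes leg 3 → 8:41 AM UTC.
Eucla is UTC+8:45, so local arrival = 8:41 AM + 8:45 = 5:26 PM on Apr 15.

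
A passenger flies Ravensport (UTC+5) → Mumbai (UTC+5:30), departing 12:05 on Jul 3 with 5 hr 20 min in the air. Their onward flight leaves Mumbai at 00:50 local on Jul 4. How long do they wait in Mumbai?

Convert departure to UTC: 12:05 − 5:00 = 07:05 UTC on Jul 3.
Add 5 hours and 20 minutes flight time → 12:25 UTC.
Mumbai is UTC+5:30, so local arrival = 12:25 + 5:30 = 17:55 on Jul 3.
Layover = 00:50 − 17:55 (+1 day) = 6 hours 55 minutes.

6 hours 55 minutes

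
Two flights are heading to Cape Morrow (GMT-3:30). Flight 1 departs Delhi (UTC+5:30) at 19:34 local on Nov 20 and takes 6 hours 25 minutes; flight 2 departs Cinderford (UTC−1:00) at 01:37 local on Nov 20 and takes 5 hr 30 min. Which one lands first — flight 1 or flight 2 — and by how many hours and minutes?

Flight 1 in UTC: 19:34 − 5:30 = 14:04 on Nov 20.
+6 hours 25 minutes → arrive 20:29 UTC on Nov 20.
Flight 2 in UTC: 01:37 + 1:00 = 02:37 on Nov 20.
+5 hours and 30 minutes → arrive 08:07 UTC on Nov 20.
Flight 2 lands earlier by 12 hours 22 minutes.

the second, by 12 hours 22 minutes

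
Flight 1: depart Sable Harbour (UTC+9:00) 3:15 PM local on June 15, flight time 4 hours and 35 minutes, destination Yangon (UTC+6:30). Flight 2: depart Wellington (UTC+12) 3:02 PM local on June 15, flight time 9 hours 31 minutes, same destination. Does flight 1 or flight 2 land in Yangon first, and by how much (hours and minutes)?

the first, by 1 hour 43 minutes

Flight 1 in UTC: 3:15 PM − 9:00 = 6:15 AM on Jun 15.
+4 hours 35 minutes → arrive 10:50 AM UTC on Jun 15.
Flight 2 in UTC: 3:02 PM − 12:00 = 3:02 AM on Jun 15.
+9 hours 31 minutes → arrive 12:33 PM UTC on Jun 15.
Flight 1 lands earlier by 1 hour 43 minutes.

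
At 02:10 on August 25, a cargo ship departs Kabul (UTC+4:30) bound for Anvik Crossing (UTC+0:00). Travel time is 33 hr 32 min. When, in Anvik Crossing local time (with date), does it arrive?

07:12 on Aug 26

Anvik Crossing is 4:30 behind Kabul.
After 33 hours and 32 minutes it is 11:42 (Aug 26) in Kabul.
Shift by the zone difference: 11:42 − 4:30 = 07:12 on Aug 26 in Anvik Crossing.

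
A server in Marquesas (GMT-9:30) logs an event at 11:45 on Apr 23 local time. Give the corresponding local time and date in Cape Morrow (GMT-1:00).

20:15 on April 23

Cape Morrow is 8:30 ahead of Marquesas.
Shift by the zone difference: 11:45 + 8:30 = 20:15 on Apr 23 in Cape Morrow.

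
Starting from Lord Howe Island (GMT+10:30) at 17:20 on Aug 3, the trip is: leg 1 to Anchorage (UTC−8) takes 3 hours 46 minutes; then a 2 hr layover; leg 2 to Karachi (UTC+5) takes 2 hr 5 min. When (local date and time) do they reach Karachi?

19:41 on Aug 3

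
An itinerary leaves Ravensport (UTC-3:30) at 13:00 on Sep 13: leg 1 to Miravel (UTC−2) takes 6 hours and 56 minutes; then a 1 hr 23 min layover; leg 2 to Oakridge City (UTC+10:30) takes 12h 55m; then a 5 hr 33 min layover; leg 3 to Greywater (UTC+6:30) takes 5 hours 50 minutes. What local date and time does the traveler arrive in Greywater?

Convert departure to UTC: 13:00 + 3:30 = 16:30 UTC on Sep 13.
Add 6 hours 56 minutes leg 1 → 23:26 UTC.
Add 1 hour and 23 minutes layover in Miravel → 00:49 UTC (Sep 14).
Add 12 hours 55 minutes leg 2 → 13:44 UTC.
Add 5 hours 33 minutes layover in Oakridge City → 19:17 UTC.
Add 5 hours and 50 minutes leg 3 → 01:07 UTC (Sep 15).
Greywater is UTC+6:30, so local arrival = 01:07 + 6:30 = 07:37 on Sep 15.

07:37 on Sep 15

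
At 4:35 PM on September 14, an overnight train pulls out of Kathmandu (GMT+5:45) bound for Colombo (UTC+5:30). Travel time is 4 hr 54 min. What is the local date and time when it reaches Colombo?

9:14 PM on September 14

Convert departure to UTC: 4:35 PM − 5:45 = 10:50 AM UTC on Sep 14.
Add 4 hours 54 minutes travel time → 3:44 PM UTC.
Colombo is UTC+5:30, so local arrival = 3:44 PM + 5:30 = 9:14 PM on Sep 14.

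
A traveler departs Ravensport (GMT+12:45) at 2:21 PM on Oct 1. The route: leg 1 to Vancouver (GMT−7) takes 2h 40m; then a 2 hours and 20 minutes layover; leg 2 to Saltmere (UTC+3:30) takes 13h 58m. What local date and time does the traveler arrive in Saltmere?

12:04 AM on October 2

Convert departure to UTC: 2:21 PM − 12:45 = 1:36 AM UTC on Oct 1.
Add 2 hours 40 minutes leg 1 → 4:16 AM UTC.
Add 2 hours 20 minutes layover in Vancouver → 6:36 AM UTC.
Add 13 hours 58 minutes leg 2 → 8:34 PM UTC.
Saltmere is UTC+3:30, so local arrival = 8:34 PM + 3:30 = 12:04 AM on Oct 2.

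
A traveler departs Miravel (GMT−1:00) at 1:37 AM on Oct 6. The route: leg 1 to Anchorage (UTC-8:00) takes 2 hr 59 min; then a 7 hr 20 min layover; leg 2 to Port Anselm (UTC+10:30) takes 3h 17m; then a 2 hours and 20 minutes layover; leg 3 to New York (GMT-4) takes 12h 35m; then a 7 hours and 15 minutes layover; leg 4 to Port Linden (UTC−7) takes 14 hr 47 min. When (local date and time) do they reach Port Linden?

10:10 PM on Oct 7

Convert departure to UTC: 1:37 AM + 1:00 = 2:37 AM UTC on Oct 6.
Add 2 hours 59 minutes leg 1 → 5:36 AM UTC.
Add 7 hours and 20 minutes layover in Anchorage → 12:56 PM UTC.
Add 3 hours and 17 minutes leg 2 → 4:13 PM UTC.
Add 2 hours 20 minutes layover in Port Anselm → 6:33 PM UTC.
Add 12 hours and 35 minutes leg 3 → 7:08 AM UTC (Oct 7).
Add 7 hours 15 minutes layover in New York → 2:23 PM UTC.
Add 14 hours 47 minutes leg 4 → 5:10 AM UTC (Oct 8).
Port Linden is UTC−7:00, so local arrival = 5:10 AM − 7:00 = 10:10 PM on Oct 7.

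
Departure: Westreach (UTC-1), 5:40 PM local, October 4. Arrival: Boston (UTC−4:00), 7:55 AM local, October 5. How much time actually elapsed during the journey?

17 hours 15 minutes

Departure in UTC: 5:40 PM + 1:00 = 6:40 PM on Oct 4.
Arrival in UTC: 7:55 AM + 4:00 = 11:55 AM on Oct 5.
Elapsed = 11:55 AM − 6:40 PM (+1 day) = 17 hours 15 minutes.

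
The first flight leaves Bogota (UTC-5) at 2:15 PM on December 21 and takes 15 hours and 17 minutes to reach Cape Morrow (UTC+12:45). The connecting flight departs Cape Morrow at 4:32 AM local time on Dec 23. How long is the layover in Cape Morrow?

5 hours 15 minutes

Convert departure to UTC: 2:15 PM + 5:00 = 7:15 PM UTC on Dec 21.
Add 15 hours and 17 minutes flight time → 10:32 AM UTC (Dec 22).
Cape Morrow is UTC+12:45, so local arrival = 10:32 AM + 12:45 = 11:17 PM on Dec 22.
Layover = 4:32 AM − 11:17 PM (+1 day) = 5 hours 15 minutes.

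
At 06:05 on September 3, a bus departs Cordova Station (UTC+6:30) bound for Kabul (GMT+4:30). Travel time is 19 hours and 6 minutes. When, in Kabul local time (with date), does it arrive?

Convert departure to UTC: 06:05 − 6:30 = 23:35 UTC on Sep 2.
Add 19 hours and 6 minutes travel time → 18:41 UTC (Sep 3).
Kabul is UTC+4:30, so local arrival = 18:41 + 4:30 = 23:11 on Sep 3.

23:11 on September 3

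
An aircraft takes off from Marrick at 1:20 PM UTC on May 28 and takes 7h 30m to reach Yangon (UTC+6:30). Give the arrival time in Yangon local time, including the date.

Departure is given in UTC: 1:20 PM on May 28.
Add 7 hours 30 minutes → 8:50 PM UTC.
Yangon is UTC+6:30: 8:50 PM + 6:30 = 3:20 AM on May 29.

3:20 AM on May 29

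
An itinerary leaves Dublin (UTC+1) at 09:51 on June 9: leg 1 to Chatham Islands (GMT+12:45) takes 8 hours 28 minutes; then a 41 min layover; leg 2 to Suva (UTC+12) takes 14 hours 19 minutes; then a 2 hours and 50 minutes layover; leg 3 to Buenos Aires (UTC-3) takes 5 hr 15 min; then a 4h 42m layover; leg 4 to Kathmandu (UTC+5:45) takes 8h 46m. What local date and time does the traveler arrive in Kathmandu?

Convert departure to UTC: 09:51 − 1:00 = 08:51 UTC on Jun 9.
Add 8 hours 28 minutes leg 1 → 17:19 UTC.
Add 41 minutes layover in Chatham Islands → 18:00 UTC.
Add 14 hours 19 minutes leg 2 → 08:19 UTC (Jun 10).
Add 2 hours and 50 minutes layover in Suva → 11:09 UTC.
Add 5 hours 15 minutes leg 3 → 16:24 UTC.
Add 4 hours 42 minutes layover in Buenos Aires → 21:06 UTC.
Add 8 hours 46 minutes leg 4 → 05:52 UTC (Jun 11).
Kathmandu is UTC+5:45, so local arrival = 05:52 + 5:45 = 11:37 on Jun 11.

11:37 on June 11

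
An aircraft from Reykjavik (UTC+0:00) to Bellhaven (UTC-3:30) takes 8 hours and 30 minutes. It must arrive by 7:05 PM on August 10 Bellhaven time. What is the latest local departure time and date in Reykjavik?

2:05 PM on August 10

Target arrival in UTC: 7:05 PM + 3:30 = 10:35 PM on Aug 10.
Subtract 8 hours 30 minutes → departure 2:05 PM UTC on Aug 10.
Reykjavik is UTC+0, so departure is 2:05 PM on Aug 10.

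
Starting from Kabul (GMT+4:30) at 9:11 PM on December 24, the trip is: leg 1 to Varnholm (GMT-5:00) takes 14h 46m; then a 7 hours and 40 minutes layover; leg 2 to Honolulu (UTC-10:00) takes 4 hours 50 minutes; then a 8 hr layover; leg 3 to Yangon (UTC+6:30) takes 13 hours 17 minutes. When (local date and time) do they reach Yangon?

11:44 PM on Dec 26

Convert departure to UTC: 9:11 PM − 4:30 = 4:41 PM UTC on Dec 24.
Add 14 hours 46 minutes leg 1 → 7:27 AM UTC (Dec 25).
Add 7 hours and 40 minutes layover in Varnholm → 3:07 PM UTC.
Add 4 hours and 50 minutes leg 2 → 7:57 PM UTC.
Add 8 hours layover in Honolulu → 3:57 AM UTC (Dec 26).
Add 13 hours 17 minutes leg 3 → 5:14 PM UTC.
Yangon is UTC+6:30, so local arrival = 5:14 PM + 6:30 = 11:44 PM on Dec 26.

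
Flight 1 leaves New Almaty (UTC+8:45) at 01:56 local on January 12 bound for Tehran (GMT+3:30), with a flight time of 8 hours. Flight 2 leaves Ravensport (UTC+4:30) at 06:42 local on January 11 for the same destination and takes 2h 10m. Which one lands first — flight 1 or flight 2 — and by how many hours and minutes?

the second, by 20 hours 49 minutes

Flight 1 in UTC: 01:56 − 8:45 = 17:11 on Jan 11.
+8 hours → arrive 01:11 UTC on Jan 12.
Flight 2 in UTC: 06:42 − 4:30 = 02:12 on Jan 11.
+2 hours and 10 minutes → arrive 04:22 UTC on Jan 11.
Flight 2 lands earlier by 20 hours 49 minutes.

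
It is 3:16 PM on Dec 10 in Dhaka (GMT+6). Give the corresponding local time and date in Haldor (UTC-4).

5:16 AM on December 10

In UTC: 3:16 PM − 6:00 = 9:16 AM on Dec 10.
Haldor is UTC−4:00: 9:16 AM − 4:00 = 5:16 AM on Dec 10.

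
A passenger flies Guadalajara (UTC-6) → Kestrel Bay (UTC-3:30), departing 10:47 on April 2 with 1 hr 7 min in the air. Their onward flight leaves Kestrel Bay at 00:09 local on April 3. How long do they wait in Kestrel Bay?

Convert departure to UTC: 10:47 + 6:00 = 16:47 UTC on Apr 2.
Add 1 hour 7 minutes flight time → 17:54 UTC.
Kestrel Bay is UTC−3:30, so local arrival = 17:54 − 3:30 = 14:24 on Apr 2.
Layover = 00:09 − 14:24 (+1 day) = 9 hours 45 minutes.

9 hours 45 minutes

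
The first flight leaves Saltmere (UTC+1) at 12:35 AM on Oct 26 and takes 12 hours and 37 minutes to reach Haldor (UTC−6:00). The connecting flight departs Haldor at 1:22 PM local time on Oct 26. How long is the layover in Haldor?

Convert departure to UTC: 12:35 AM − 1:00 = 11:35 PM UTC on Oct 25.
Add 12 hours 37 minutes flight time → 12:12 PM UTC (Oct 26).
Haldor is UTC−6:00, so local arrival = 12:12 PM − 6:00 = 6:12 AM on Oct 26.
Layover = 1:22 PM − 6:12 AM = 7 hours 10 minutes.

7 hours 10 minutes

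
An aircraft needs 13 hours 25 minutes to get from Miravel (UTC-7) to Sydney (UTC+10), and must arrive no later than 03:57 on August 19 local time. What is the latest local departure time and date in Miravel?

Target arrival in UTC: 03:57 − 10:00 = 17:57 on Aug 18.
Subtract 13 hours and 25 minutes → departure 04:32 UTC on Aug 18.
Miravel is UTC−7:00: 04:32 − 7:00 = 21:32 on Aug 17.

21:32 on Aug 17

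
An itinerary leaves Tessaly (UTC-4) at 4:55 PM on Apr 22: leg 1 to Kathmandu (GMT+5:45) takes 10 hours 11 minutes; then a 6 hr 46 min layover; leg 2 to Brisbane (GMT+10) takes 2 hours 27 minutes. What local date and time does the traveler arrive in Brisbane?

2:19 AM on April 24

Convert departure to UTC: 4:55 PM + 4:00 = 8:55 PM UTC on Apr 22.
Add 10 hours and 11 minutes leg 1 → 7:06 AM UTC (Apr 23).
Add 6 hours 46 minutes layover in Kathmandu → 1:52 PM UTC.
Add 2 hours 27 minutes leg 2 → 4:19 PM UTC.
Brisbane is UTC+10:00, so local arrival = 4:19 PM + 10:00 = 2:19 AM on Apr 24.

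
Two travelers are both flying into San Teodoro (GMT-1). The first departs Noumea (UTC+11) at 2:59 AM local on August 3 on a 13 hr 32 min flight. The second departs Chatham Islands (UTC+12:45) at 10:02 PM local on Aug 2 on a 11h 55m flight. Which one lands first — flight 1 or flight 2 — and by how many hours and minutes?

the second, by 8 hours 19 minutes

Flight 1 in UTC: 2:59 AM − 11:00 = 3:59 PM on Aug 2.
+13 hours 32 minutes → arrive 5:31 AM UTC on Aug 3.
Flight 2 in UTC: 10:02 PM − 12:45 = 9:17 AM on Aug 2.
+11 hours and 55 minutes → arrive 9:12 PM UTC on Aug 2.
Flight 2 lands earlier by 8 hours 19 minutes.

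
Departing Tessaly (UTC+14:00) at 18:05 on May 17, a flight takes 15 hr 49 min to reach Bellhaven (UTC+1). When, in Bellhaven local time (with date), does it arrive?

Convert departure to UTC: 18:05 − 14:00 = 04:05 UTC on May 17.
Add 15 hours 49 minutes travel time → 19:54 UTC.
Bellhaven is UTC+1:00, so local arrival = 19:54 + 1:00 = 20:54 on May 17.

20:54 on May 17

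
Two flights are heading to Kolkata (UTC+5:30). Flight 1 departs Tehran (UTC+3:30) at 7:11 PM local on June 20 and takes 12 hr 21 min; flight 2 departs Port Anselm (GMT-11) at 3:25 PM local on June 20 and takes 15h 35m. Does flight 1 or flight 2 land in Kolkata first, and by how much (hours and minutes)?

Flight 1 in UTC: 7:11 PM − 3:30 = 3:41 PM on Jun 20.
+12 hours and 21 minutes → arrive 4:02 AM UTC on Jun 21.
Flight 2 in UTC: 3:25 PM + 11:00 = 2:25 AM on Jun 21.
+15 hours and 35 minutes → arrive 6:00 PM UTC on Jun 21.
Flight 1 lands earlier by 13 hours 58 minutes.

the first, by 13 hours 58 minutes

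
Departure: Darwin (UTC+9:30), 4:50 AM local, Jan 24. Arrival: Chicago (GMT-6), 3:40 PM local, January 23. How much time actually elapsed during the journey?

Chicago is 15:30 behind Darwin.
Clock-face elapsed time (ignoring zones) is −13 hours 10 minutes.
Actual elapsed = −13 hours 10 minutes + 15:30 = 2 hours 20 minutes.

2 hours 20 minutes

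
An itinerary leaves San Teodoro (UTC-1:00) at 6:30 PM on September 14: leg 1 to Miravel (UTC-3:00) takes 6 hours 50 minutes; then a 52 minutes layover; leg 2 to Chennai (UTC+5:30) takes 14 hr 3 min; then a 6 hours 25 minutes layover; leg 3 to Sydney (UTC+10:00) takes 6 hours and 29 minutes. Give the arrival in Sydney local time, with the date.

4:09 PM on Sep 16

Convert departure to UTC: 6:30 PM + 1:00 = 7:30 PM UTC on Sep 14.
Add 6 hours and 50 minutes leg 1 → 2:20 AM UTC (Sep 15).
Add 52 minutes layover in Miravel → 3:12 AM UTC.
Add 14 hours 3 minutes leg 2 → 5:15 PM UTC.
Add 6 hours 25 minutes layover in Chennai → 11:40 PM UTC.
Add 6 hours and 29 minutes leg 3 → 6:09 AM UTC (Sep 16).
Sydney is UTC+10:00, so local arrival = 6:09 AM + 10:00 = 4:09 PM on Sep 16.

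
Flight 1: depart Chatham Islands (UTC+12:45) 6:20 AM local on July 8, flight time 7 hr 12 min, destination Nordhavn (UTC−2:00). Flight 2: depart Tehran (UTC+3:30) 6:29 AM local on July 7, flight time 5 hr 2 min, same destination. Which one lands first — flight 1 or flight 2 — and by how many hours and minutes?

Flight 1 in UTC: 6:20 AM − 12:45 = 5:35 PM on Jul 7.
+7 hours and 12 minutes → arrive 12:47 AM UTC on Jul 8.
Flight 2 in UTC: 6:29 AM − 3:30 = 2:59 AM on Jul 7.
+5 hours and 2 minutes → arrive 8:01 AM UTC on Jul 7.
Flight 2 lands earlier by 16 hours 46 minutes.

the second, by 16 hours 46 minutes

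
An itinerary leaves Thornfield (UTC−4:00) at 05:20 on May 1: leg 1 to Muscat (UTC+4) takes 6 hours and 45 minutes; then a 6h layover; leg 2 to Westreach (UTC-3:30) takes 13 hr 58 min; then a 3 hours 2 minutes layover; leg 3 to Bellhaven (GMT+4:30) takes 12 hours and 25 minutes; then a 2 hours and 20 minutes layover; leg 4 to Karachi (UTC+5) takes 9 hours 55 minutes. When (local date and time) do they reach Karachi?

Convert departure to UTC: 05:20 + 4:00 = 09:20 UTC on May 1.
Add 6 hours 45 minutes leg 1 → 16:05 UTC.
Add 6 hours layover in Muscat → 22:05 UTC.
Add 13 hours and 58 minutes leg 2 → 12:03 UTC (May 2).
Add 3 hours 2 minutes layover in Westreach → 15:05 UTC.
Add 12 hours 25 minutes leg 3 → 03:30 UTC (May 3).
Add 2 hours and 20 minutes layover in Bellhaven → 05:50 UTC.
Add 9 hours and 55 minutes leg 4 → 15:45 UTC.
Karachi is UTC+5:00, so local arrival = 15:45 + 5:00 = 20:45 on May 3.

20:45 on May 3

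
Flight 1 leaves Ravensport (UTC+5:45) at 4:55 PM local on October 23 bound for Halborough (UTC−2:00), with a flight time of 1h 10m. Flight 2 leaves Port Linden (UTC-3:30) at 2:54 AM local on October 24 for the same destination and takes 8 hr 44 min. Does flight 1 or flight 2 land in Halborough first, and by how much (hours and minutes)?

the first, by 26 hours 48 minutes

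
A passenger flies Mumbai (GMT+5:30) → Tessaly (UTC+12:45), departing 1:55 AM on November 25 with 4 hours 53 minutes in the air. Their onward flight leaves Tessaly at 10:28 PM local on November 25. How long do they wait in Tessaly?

8 hours 25 minutes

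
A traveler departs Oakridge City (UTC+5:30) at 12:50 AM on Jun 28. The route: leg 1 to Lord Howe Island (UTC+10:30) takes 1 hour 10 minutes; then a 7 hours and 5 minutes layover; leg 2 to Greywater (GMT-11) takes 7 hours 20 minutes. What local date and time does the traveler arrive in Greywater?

Convert departure to UTC: 12:50 AM − 5:30 = 7:20 PM UTC on Jun 27.
Add 1 hour and 10 minutes leg 1 → 8:30 PM UTC.
Add 7 hours and 5 minutes layover in Lord Howe Island → 3:35 AM UTC (Jun 28).
Add 7 hours 20 minutes leg 2 → 10:55 AM UTC.
Greywater is UTC−11:00, so local arrival = 10:55 AM − 11:00 = 11:55 PM on Jun 27.

11:55 PM on June 27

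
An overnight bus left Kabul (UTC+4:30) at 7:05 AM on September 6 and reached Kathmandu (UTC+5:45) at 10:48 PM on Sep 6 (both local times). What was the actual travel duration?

Departure in UTC: 7:05 AM − 4:30 = 2:35 AM on Sep 6.
Arrival in UTC: 10:48 PM − 5:45 = 5:03 PM on Sep 6.
Elapsed = 5:03 PM − 2:35 AM = 14 hours 28 minutes.

14 hours 28 minutes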